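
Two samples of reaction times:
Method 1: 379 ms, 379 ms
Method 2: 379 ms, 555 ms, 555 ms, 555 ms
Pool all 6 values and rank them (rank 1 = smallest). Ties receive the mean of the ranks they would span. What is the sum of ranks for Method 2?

17

Sorted (ascending): 379, 379, 379, 555, 555, 555
The 3 values of 379 occupy positions 1–3 → average rank 2.
The 3 values of 555 occupy positions 4–6 → average rank 5.
Method 2 values → pooled ranks: 379→2, 555→5, 555→5, 555→5
Rank sum = 2 + 5 + 5 + 5 = 17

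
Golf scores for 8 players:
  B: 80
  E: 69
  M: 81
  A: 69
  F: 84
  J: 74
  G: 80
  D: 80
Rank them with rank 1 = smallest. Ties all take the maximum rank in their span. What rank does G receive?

6

Sorted (ascending): 69, 69, 74, 80, 80, 80, 81, 84
The 2 values of 69 occupy positions 1–2 → each gets rank 2.
The 3 values of 80 occupy positions 4–6 → each gets rank 6.
G has value 80 → rank 6.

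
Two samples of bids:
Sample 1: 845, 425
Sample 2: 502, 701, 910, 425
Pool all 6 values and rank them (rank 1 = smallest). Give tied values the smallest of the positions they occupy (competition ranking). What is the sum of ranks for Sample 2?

Sorted (ascending): 425, 425, 502, 701, 845, 910
The 2 values of 425 occupy positions 1–2 → each gets rank 1.
Sample 2 values → pooled ranks: 502→3, 701→4, 910→6, 425→1
Rank sum = 3 + 4 + 6 + 1 = 14

14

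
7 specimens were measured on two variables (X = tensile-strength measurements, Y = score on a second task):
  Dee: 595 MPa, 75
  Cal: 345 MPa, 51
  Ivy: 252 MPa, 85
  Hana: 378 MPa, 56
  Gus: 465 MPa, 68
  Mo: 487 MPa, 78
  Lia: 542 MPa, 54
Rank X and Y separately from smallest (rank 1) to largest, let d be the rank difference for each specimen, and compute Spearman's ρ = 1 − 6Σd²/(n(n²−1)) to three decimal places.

Ranks of variable 1: 7, 2, 1, 3, 4, 5, 6
Ranks of variable 2: 5, 1, 7, 3, 4, 6, 2
d = r₁ − r₂: 2, 1, -6, 0, 0, -1, 4
d²: 4, 1, 36, 0, 0, 1, 16; Σd² = 58
ρ = 1 − 6·58/(7·48) = 1 − 348/336 = -0.036

-0.036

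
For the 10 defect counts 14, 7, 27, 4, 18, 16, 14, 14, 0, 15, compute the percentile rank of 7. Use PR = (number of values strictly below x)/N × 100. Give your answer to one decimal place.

N = 10.
Strictly below 7: 2. Equal to 7: 1.
PR = 2/10 × 100 = 20.0

20.0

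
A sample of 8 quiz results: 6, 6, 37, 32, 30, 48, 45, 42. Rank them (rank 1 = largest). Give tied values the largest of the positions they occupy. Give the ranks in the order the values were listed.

Sorted (descending): 48, 45, 42, 37, 32, 30, 6, 6
The 2 values of 6 occupy positions 7–8 → each gets rank 8.

8, 8, 4, 5, 6, 1, 2, 3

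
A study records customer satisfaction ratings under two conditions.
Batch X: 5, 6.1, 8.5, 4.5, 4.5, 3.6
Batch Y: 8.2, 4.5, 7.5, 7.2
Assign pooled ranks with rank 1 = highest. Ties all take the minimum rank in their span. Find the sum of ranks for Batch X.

Sorted (descending): 8.5, 8.2, 7.5, 7.2, 6.1, 5, 4.5, 4.5, 4.5, 3.6
The 3 values of 4.5 occupy positions 7–9 → each gets rank 7.
Batch X values → pooled ranks: 5→6, 6.1→5, 8.5→1, 4.5→7, 4.5→7, 3.6→10
Rank sum = 6 + 5 + 1 + 7 + 7 + 10 = 36

36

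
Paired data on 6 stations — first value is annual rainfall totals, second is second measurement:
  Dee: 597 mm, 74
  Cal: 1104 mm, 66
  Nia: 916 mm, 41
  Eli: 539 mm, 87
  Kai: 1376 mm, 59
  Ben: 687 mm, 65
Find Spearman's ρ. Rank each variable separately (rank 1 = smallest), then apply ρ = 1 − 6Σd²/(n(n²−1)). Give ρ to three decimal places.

-0.714

Ranks of variable 1: 2, 5, 4, 1, 6, 3
Ranks of variable 2: 5, 4, 1, 6, 2, 3
d = r₁ − r₂: -3, 1, 3, -5, 4, 0
d²: 9, 1, 9, 25, 16, 0; Σd² = 60
ρ = 1 − 6·60/(6·35) = 1 − 360/210 = -0.714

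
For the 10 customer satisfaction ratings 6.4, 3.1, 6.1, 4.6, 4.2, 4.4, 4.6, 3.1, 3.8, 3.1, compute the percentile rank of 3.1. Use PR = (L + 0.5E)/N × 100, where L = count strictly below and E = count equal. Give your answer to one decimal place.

15.0

N = 10.
Strictly below 3.1: 0. Equal to 3.1: 3.
PR = (0 + 0.5·3)/10 × 100 = 15.0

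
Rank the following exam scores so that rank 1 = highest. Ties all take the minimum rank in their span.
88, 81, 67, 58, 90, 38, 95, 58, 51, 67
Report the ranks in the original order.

Sorted (descending): 95, 90, 88, 81, 67, 67, 58, 58, 51, 38
The 2 values of 67 occupy positions 5–6 → each gets rank 5.
The 2 values of 58 occupy positions 7–8 → each gets rank 7.

3, 4, 5, 7, 2, 10, 1, 7, 9, 5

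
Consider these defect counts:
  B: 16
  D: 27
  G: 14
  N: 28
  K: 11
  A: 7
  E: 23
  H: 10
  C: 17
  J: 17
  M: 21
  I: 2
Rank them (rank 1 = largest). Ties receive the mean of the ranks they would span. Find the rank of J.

Sorted (descending): 28, 27, 23, 21, 17, 17, 16, 14, 11, 10, 7, 2
The 2 values of 17 occupy positions 5–6 → average rank (5+6)/2 = 5.5.
J has value 17 → rank 5.5.

5.5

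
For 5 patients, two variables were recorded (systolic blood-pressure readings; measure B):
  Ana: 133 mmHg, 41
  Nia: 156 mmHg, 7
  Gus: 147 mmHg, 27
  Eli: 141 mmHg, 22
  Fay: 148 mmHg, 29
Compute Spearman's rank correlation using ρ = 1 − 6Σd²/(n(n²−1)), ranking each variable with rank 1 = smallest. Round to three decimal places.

Ranks of variable 1: 1, 5, 3, 2, 4
Ranks of variable 2: 5, 1, 3, 2, 4
d = r₁ − r₂: -4, 4, 0, 0, 0
d²: 16, 16, 0, 0, 0; Σd² = 32
ρ = 1 − 6·32/(5·24) = 1 − 192/120 = -0.600

-0.600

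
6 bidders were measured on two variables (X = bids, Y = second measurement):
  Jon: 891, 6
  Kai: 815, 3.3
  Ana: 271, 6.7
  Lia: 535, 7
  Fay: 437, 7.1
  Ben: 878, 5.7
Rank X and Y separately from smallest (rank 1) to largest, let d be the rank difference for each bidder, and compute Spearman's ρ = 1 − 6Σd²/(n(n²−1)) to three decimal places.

-0.600

Ranks of variable 1: 6, 4, 1, 3, 2, 5
Ranks of variable 2: 3, 1, 4, 5, 6, 2
d = r₁ − r₂: 3, 3, -3, -2, -4, 3
d²: 9, 9, 9, 4, 16, 9; Σd² = 56
ρ = 1 − 6·56/(6·35) = 1 − 336/210 = -0.600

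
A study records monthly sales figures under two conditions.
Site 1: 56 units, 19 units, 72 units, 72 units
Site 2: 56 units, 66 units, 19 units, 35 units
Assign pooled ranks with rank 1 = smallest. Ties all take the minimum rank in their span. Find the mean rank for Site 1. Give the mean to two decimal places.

4.75

Sorted (ascending): 19, 19, 35, 56, 56, 66, 72, 72
The 2 values of 19 occupy positions 1–2 → each gets rank 1.
The 2 values of 56 occupy positions 4–5 → each gets rank 4.
The 2 values of 72 occupy positions 7–8 → each gets rank 7.
Site 1 values → pooled ranks: 56→4, 19→1, 72→7, 72→7
Mean rank = (4 + 1 + 7 + 7) / 4 = 4.75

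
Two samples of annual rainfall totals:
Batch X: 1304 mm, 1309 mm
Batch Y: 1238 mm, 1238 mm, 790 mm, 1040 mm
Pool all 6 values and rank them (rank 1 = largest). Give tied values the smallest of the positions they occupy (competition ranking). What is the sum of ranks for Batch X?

Sorted (descending): 1309, 1304, 1238, 1238, 1040, 790
The 2 values of 1238 occupy positions 3–4 → each gets rank 3.
Batch X values → pooled ranks: 1304→2, 1309→1
Rank sum = 2 + 1 = 3

3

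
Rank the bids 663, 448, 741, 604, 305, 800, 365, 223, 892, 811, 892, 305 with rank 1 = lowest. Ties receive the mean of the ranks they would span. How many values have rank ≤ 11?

Sorted (ascending): 223, 305, 305, 365, 448, 604, 663, 741, 800, 811, 892, 892
The 2 values of 305 occupy positions 2–3 → average rank (2+3)/2 = 2.5.
The 2 values of 892 occupy positions 11–12 → average rank (11+12)/2 = 11.5.
Ranks ≤ 11: {1, 2.5, 2.5, 4, 5, 6, 7, 8, 9, 10} → 10 values.

10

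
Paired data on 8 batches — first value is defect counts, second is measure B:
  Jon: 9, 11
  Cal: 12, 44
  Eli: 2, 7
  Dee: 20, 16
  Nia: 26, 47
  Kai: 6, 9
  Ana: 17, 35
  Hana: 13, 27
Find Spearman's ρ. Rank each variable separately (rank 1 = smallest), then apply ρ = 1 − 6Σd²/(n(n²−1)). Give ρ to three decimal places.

0.786

Ranks of variable 1: 3, 4, 1, 7, 8, 2, 6, 5
Ranks of variable 2: 3, 7, 1, 4, 8, 2, 6, 5
d = r₁ − r₂: 0, -3, 0, 3, 0, 0, 0, 0
d²: 0, 9, 0, 9, 0, 0, 0, 0; Σd² = 18
ρ = 1 − 6·18/(8·63) = 1 − 108/504 = 0.786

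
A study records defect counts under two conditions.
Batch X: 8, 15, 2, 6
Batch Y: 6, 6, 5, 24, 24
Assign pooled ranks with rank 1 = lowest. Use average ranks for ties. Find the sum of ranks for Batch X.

Sorted (ascending): 2, 5, 6, 6, 6, 8, 15, 24, 24
The 3 values of 6 occupy positions 3–5 → average rank 4.
The 2 values of 24 occupy positions 8–9 → average rank (8+9)/2 = 8.5.
Batch X values → pooled ranks: 8→6, 15→7, 2→1, 6→4
Rank sum = 6 + 7 + 1 + 4 = 18

18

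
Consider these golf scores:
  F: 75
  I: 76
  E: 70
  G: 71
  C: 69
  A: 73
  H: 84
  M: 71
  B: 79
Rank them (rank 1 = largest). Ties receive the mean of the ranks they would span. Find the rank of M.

Sorted (descending): 84, 79, 76, 75, 73, 71, 71, 70, 69
The 2 values of 71 occupy positions 6–7 → average rank (6+7)/2 = 6.5.
M has value 71 → rank 6.5.

6.5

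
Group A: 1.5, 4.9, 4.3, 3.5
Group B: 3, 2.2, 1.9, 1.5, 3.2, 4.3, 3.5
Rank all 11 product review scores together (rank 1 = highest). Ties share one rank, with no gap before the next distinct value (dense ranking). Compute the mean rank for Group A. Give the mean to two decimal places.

3.50

Sorted (descending): 4.9, 4.3, 4.3, 3.5, 3.5, 3.2, 3, 2.2, 1.9, 1.5, 1.5
The 2 values of 4.3 share dense rank 2.
The 2 values of 3.5 share dense rank 3.
The 2 values of 1.5 share dense rank 8.
Remaining distinct values take the next consecutive integers.
Group A values → pooled ranks: 1.5→8, 4.9→1, 4.3→2, 3.5→3
Mean rank = (8 + 1 + 2 + 3) / 4 = 3.50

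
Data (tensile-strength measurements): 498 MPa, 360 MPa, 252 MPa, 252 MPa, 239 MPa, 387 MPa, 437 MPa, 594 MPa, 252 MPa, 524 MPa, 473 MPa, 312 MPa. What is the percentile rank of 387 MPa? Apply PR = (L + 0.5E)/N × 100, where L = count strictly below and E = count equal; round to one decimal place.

54.2

N = 12.
Strictly below 387: 6. Equal to 387: 1.
PR = (6 + 0.5·1)/12 × 100 = 54.2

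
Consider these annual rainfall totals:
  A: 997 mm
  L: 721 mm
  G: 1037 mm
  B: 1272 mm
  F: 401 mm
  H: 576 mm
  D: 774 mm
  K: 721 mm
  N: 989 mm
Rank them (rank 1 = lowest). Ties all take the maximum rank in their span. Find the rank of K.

Sorted (ascending): 401, 576, 721, 721, 774, 989, 997, 1037, 1272
The 2 values of 721 occupy positions 3–4 → each gets rank 4.
K has value 721 mm → rank 4.

4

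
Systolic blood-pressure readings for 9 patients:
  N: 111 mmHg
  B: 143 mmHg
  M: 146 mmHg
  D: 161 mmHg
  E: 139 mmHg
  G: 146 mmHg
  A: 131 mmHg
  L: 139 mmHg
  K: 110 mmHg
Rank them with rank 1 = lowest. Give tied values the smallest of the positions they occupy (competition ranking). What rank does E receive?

Sorted (ascending): 110, 111, 131, 139, 139, 143, 146, 146, 161
The 2 values of 139 occupy positions 4–5 → each gets rank 4.
The 2 values of 146 occupy positions 7–8 → each gets rank 7.
E has value 139 mmHg → rank 4.

4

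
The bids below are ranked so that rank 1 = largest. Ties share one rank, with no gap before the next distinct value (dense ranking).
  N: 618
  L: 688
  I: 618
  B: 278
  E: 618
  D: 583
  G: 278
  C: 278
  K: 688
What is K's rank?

1

Sorted (descending): 688, 688, 618, 618, 618, 583, 278, 278, 278
The 2 values of 688 share dense rank 1.
The 3 values of 618 share dense rank 2.
The 3 values of 278 share dense rank 4.
Remaining distinct values take the next consecutive integers.
K has value 688 → rank 1.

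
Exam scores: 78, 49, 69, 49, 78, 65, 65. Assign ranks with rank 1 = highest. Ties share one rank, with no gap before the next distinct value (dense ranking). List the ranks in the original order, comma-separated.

1, 4, 2, 4, 1, 3, 3

Sorted (descending): 78, 78, 69, 65, 65, 49, 49
The 2 values of 78 share dense rank 1.
The 2 values of 65 share dense rank 3.
The 2 values of 49 share dense rank 4.
Remaining distinct values take the next consecutive integers.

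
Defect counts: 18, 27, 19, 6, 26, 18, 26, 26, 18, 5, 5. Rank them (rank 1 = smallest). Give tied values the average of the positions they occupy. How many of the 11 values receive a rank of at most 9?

10

Sorted (ascending): 5, 5, 6, 18, 18, 18, 19, 26, 26, 26, 27
The 2 values of 5 occupy positions 1–2 → average rank (1+2)/2 = 1.5.
The 3 values of 18 occupy positions 4–6 → average rank 5.
The 3 values of 26 occupy positions 8–10 → average rank 9.
Ranks ≤ 9: {1.5, 1.5, 3, 5, 5, 5, 7, 9, 9, 9} → 10 values.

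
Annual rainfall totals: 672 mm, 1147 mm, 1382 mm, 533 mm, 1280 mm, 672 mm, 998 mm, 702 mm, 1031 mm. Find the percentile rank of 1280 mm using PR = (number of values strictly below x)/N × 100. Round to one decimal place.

N = 9.
Strictly below 1280: 7. Equal to 1280: 1.
PR = 7/9 × 100 = 77.8

77.8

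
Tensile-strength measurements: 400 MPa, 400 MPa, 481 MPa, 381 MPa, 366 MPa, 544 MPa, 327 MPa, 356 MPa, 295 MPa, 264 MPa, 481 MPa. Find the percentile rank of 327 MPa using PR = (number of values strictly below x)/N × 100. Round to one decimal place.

18.2

N = 11.
Strictly below 327: 2. Equal to 327: 1.
PR = 2/11 × 100 = 18.2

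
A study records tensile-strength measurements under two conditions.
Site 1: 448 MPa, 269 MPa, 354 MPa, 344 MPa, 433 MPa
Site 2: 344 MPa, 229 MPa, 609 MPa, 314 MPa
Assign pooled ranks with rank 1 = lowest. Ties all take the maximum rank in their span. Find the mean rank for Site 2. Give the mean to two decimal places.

4.50

Sorted (ascending): 229, 269, 314, 344, 344, 354, 433, 448, 609
The 2 values of 344 occupy positions 4–5 → each gets rank 5.
Site 2 values → pooled ranks: 344→5, 229→1, 609→9, 314→3
Mean rank = (5 + 1 + 9 + 3) / 4 = 4.50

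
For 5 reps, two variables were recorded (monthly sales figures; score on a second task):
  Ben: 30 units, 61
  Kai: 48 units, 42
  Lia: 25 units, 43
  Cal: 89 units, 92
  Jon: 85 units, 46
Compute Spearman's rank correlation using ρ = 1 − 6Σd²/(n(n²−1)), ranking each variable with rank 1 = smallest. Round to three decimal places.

Ranks of variable 1: 2, 3, 1, 5, 4
Ranks of variable 2: 4, 1, 2, 5, 3
d = r₁ − r₂: -2, 2, -1, 0, 1
d²: 4, 4, 1, 0, 1; Σd² = 10
ρ = 1 − 6·10/(5·24) = 1 − 60/120 = 0.500

0.500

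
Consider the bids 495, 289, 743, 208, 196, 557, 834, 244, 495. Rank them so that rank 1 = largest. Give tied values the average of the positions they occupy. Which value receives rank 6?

Sorted (descending): 834, 743, 557, 495, 495, 289, 244, 208, 196
The 2 values of 495 occupy positions 4–5 → average rank (4+5)/2 = 4.5.
Rank 6 → value 289.

289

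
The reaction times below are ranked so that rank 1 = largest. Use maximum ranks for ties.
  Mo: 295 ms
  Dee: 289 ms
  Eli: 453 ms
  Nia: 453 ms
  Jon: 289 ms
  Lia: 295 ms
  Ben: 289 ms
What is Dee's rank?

7

Sorted (descending): 453, 453, 295, 295, 289, 289, 289
The 2 values of 453 occupy positions 1–2 → each gets rank 2.
The 2 values of 295 occupy positions 3–4 → each gets rank 4.
The 3 values of 289 occupy positions 5–7 → each gets rank 7.
Dee has value 289 ms → rank 7.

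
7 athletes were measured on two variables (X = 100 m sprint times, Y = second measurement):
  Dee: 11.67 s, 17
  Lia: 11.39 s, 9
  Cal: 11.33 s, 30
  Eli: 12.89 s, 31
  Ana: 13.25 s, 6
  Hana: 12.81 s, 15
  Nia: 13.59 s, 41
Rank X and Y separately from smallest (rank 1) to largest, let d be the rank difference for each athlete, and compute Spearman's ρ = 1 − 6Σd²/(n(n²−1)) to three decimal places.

Ranks of variable 1: 3, 2, 1, 5, 6, 4, 7
Ranks of variable 2: 4, 2, 5, 6, 1, 3, 7
d = r₁ − r₂: -1, 0, -4, -1, 5, 1, 0
d²: 1, 0, 16, 1, 25, 1, 0; Σd² = 44
ρ = 1 − 6·44/(7·48) = 1 − 264/336 = 0.214

0.214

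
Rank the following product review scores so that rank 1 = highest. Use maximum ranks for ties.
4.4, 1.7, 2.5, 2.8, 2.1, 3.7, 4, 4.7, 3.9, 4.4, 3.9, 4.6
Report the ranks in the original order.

4, 12, 10, 9, 11, 8, 5, 1, 7, 4, 7, 2

Sorted (descending): 4.7, 4.6, 4.4, 4.4, 4, 3.9, 3.9, 3.7, 2.8, 2.5, 2.1, 1.7
The 2 values of 4.4 occupy positions 3–4 → each gets rank 4.
The 2 values of 3.9 occupy positions 6–7 → each gets rank 7.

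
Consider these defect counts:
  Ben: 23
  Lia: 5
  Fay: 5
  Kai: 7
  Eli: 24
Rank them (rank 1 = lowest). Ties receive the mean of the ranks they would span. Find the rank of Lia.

Sorted (ascending): 5, 5, 7, 23, 24
The 2 values of 5 occupy positions 1–2 → average rank (1+2)/2 = 1.5.
Lia has value 5 → rank 1.5.

1.5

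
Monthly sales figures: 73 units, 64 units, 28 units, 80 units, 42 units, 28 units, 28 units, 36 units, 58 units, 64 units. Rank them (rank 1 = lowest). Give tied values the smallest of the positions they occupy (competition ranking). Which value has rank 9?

73

Sorted (ascending): 28, 28, 28, 36, 42, 58, 64, 64, 73, 80
The 3 values of 28 occupy positions 1–3 → each gets rank 1.
The 2 values of 64 occupy positions 7–8 → each gets rank 7.
Rank 9 → value 73.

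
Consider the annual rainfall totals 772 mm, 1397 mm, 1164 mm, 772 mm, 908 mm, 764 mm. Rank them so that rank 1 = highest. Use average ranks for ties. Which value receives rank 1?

1397

Sorted (descending): 1397, 1164, 908, 772, 772, 764
The 2 values of 772 occupy positions 4–5 → average rank (4+5)/2 = 4.5.
Rank 1 → value 1397.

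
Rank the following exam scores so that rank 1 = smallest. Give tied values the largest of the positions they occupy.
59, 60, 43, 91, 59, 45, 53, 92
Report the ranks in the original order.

Sorted (ascending): 43, 45, 53, 59, 59, 60, 91, 92
The 2 values of 59 occupy positions 4–5 → each gets rank 5.

5, 6, 1, 7, 5, 2, 3, 8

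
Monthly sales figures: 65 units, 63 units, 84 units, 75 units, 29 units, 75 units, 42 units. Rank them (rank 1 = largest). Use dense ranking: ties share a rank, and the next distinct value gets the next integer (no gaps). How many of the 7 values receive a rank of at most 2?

Sorted (descending): 84, 75, 75, 65, 63, 42, 29
The 2 values of 75 share dense rank 2.
Remaining distinct values take the next consecutive integers.
Ranks ≤ 2: {1, 2, 2} → 3 values.

3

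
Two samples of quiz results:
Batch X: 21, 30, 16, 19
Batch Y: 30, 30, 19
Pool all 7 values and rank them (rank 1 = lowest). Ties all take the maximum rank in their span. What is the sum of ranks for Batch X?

Sorted (ascending): 16, 19, 19, 21, 30, 30, 30
The 2 values of 19 occupy positions 2–3 → each gets rank 3.
The 3 values of 30 occupy positions 5–7 → each gets rank 7.
Batch X values → pooled ranks: 21→4, 30→7, 16→1, 19→3
Rank sum = 4 + 7 + 1 + 3 = 15

15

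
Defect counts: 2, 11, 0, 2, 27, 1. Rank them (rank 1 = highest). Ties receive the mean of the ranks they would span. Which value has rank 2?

Sorted (descending): 27, 11, 2, 2, 1, 0
The 2 values of 2 occupy positions 3–4 → average rank (3+4)/2 = 3.5.
Rank 2 → value 11.

11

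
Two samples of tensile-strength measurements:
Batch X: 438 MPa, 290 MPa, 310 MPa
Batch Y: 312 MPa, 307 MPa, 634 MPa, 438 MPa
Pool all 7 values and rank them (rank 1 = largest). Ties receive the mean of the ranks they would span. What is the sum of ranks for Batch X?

Sorted (descending): 634, 438, 438, 312, 310, 307, 290
The 2 values of 438 occupy positions 2–3 → average rank (2+3)/2 = 2.5.
Batch X values → pooled ranks: 438→2.5, 290→7, 310→5
Rank sum = 2.5 + 7 + 5 = 14.5

14.5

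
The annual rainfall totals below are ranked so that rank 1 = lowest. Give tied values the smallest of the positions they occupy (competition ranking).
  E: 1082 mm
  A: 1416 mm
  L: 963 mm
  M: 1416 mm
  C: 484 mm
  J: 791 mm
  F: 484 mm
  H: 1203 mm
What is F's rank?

1

Sorted (ascending): 484, 484, 791, 963, 1082, 1203, 1416, 1416
The 2 values of 484 occupy positions 1–2 → each gets rank 1.
The 2 values of 1416 occupy positions 7–8 → each gets rank 7.
F has value 484 mm → rank 1.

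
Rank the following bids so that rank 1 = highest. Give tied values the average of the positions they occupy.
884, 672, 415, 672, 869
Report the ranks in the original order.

1, 3.5, 5, 3.5, 2

Sorted (descending): 884, 869, 672, 672, 415
The 2 values of 672 occupy positions 3–4 → average rank (3+4)/2 = 3.5.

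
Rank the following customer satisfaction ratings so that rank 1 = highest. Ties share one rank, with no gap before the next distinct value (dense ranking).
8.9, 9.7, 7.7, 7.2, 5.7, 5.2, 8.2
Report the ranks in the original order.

Sorted (descending): 9.7, 8.9, 8.2, 7.7, 7.2, 5.7, 5.2
No ties — each value takes its position as its rank.

2, 1, 4, 5, 6, 7, 3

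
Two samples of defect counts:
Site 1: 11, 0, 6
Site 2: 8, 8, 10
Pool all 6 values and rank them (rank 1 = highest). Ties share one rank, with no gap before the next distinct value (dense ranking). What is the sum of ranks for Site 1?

Sorted (descending): 11, 10, 8, 8, 6, 0
The 2 values of 8 share dense rank 3.
Remaining distinct values take the next consecutive integers.
Site 1 values → pooled ranks: 11→1, 0→5, 6→4
Rank sum = 1 + 5 + 4 = 10

10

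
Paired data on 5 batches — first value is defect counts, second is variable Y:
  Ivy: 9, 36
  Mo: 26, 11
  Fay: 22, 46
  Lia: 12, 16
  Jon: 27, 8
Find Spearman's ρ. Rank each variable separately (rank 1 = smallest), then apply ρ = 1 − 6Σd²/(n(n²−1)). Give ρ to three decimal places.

-0.700

Ranks of variable 1: 1, 4, 3, 2, 5
Ranks of variable 2: 4, 2, 5, 3, 1
d = r₁ − r₂: -3, 2, -2, -1, 4
d²: 9, 4, 4, 1, 16; Σd² = 34
ρ = 1 − 6·34/(5·24) = 1 − 204/120 = -0.700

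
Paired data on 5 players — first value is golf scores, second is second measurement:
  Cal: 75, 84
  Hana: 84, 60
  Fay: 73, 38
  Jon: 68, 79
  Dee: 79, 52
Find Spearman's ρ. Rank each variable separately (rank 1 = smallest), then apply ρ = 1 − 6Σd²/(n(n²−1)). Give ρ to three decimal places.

-0.100

Ranks of variable 1: 3, 5, 2, 1, 4
Ranks of variable 2: 5, 3, 1, 4, 2
d = r₁ − r₂: -2, 2, 1, -3, 2
d²: 4, 4, 1, 9, 4; Σd² = 22
ρ = 1 − 6·22/(5·24) = 1 − 132/120 = -0.100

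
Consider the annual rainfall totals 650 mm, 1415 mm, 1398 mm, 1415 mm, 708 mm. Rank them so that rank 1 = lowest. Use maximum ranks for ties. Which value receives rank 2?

Sorted (ascending): 650, 708, 1398, 1415, 1415
The 2 values of 1415 occupy positions 4–5 → each gets rank 5.
Rank 2 → value 708.

708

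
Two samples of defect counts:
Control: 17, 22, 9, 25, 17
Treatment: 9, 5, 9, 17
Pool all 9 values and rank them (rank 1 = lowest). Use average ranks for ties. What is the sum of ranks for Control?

Sorted (ascending): 5, 9, 9, 9, 17, 17, 17, 22, 25
The 3 values of 9 occupy positions 2–4 → average rank 3.
The 3 values of 17 occupy positions 5–7 → average rank 6.
Control values → pooled ranks: 17→6, 22→8, 9→3, 25→9, 17→6
Rank sum = 6 + 8 + 3 + 9 + 6 = 32

32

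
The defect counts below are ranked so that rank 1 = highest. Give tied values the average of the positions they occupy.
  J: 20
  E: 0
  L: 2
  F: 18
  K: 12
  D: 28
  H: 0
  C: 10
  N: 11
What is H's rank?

Sorted (descending): 28, 20, 18, 12, 11, 10, 2, 0, 0
The 2 values of 0 occupy positions 8–9 → average rank (8+9)/2 = 8.5.
H has value 0 → rank 8.5.

8.5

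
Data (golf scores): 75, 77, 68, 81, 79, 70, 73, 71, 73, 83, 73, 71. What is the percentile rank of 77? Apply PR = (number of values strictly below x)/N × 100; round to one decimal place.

66.7

N = 12.
Strictly below 77: 8. Equal to 77: 1.
PR = 8/12 × 100 = 66.7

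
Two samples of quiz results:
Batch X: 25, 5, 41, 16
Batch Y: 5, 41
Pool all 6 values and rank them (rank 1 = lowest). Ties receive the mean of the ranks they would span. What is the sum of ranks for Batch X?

14

Sorted (ascending): 5, 5, 16, 25, 41, 41
The 2 values of 5 occupy positions 1–2 → average rank (1+2)/2 = 1.5.
The 2 values of 41 occupy positions 5–6 → average rank (5+6)/2 = 5.5.
Batch X values → pooled ranks: 25→4, 5→1.5, 41→5.5, 16→3
Rank sum = 4 + 1.5 + 5.5 + 3 = 14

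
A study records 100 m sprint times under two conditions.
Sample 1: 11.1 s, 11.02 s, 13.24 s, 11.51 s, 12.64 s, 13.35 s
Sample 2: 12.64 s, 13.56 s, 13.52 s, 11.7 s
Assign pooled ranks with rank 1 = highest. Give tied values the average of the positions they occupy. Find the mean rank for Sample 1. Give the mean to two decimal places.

Sorted (descending): 13.56, 13.52, 13.35, 13.24, 12.64, 12.64, 11.7, 11.51, 11.1, 11.02
The 2 values of 12.64 occupy positions 5–6 → average rank (5+6)/2 = 5.5.
Sample 1 values → pooled ranks: 11.1→9, 11.02→10, 13.24→4, 11.51→8, 12.64→5.5, 13.35→3
Mean rank = (9 + 10 + 4 + 8 + 5.5 + 3) / 6 = 6.58

6.58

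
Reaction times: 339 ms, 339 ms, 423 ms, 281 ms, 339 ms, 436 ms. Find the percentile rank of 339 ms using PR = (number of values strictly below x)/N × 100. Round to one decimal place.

N = 6.
Strictly below 339: 1. Equal to 339: 3.
PR = 1/6 × 100 = 16.7

16.7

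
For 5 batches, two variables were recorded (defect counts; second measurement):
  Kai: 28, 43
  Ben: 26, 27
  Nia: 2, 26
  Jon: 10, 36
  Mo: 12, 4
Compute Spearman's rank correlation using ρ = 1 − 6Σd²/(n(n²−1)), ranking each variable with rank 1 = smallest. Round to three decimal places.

0.500

Ranks of variable 1: 5, 4, 1, 2, 3
Ranks of variable 2: 5, 3, 2, 4, 1
d = r₁ − r₂: 0, 1, -1, -2, 2
d²: 0, 1, 1, 4, 4; Σd² = 10
ρ = 1 − 6·10/(5·24) = 1 − 60/120 = 0.500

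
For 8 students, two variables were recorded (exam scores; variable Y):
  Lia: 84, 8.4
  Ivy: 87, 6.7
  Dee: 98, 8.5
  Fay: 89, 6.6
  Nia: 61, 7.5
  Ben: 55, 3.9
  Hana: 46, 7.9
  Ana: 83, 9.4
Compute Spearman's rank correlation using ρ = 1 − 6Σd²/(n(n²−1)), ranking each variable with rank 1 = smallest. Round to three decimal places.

0.167

Ranks of variable 1: 5, 6, 8, 7, 3, 2, 1, 4
Ranks of variable 2: 6, 3, 7, 2, 4, 1, 5, 8
d = r₁ − r₂: -1, 3, 1, 5, -1, 1, -4, -4
d²: 1, 9, 1, 25, 1, 1, 16, 16; Σd² = 70
ρ = 1 − 6·70/(8·63) = 1 − 420/504 = 0.167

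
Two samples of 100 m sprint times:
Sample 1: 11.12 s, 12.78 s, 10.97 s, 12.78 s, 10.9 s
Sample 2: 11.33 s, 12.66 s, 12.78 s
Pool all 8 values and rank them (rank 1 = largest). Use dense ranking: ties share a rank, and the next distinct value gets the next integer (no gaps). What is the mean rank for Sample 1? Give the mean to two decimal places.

Sorted (descending): 12.78, 12.78, 12.78, 12.66, 11.33, 11.12, 10.97, 10.9
The 3 values of 12.78 share dense rank 1.
Remaining distinct values take the next consecutive integers.
Sample 1 values → pooled ranks: 11.12→4, 12.78→1, 10.97→5, 12.78→1, 10.9→6
Mean rank = (4 + 1 + 5 + 1 + 6) / 5 = 3.40

3.40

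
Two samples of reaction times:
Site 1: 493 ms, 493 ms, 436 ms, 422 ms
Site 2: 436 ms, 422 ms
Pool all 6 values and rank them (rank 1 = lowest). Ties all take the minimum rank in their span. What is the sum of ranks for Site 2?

Sorted (ascending): 422, 422, 436, 436, 493, 493
The 2 values of 422 occupy positions 1–2 → each gets rank 1.
The 2 values of 436 occupy positions 3–4 → each gets rank 3.
The 2 values of 493 occupy positions 5–6 → each gets rank 5.
Site 2 values → pooled ranks: 436→3, 422→1
Rank sum = 3 + 1 = 4

4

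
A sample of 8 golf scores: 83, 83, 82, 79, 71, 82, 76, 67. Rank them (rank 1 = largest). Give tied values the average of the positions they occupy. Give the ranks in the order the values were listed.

1.5, 1.5, 3.5, 5, 7, 3.5, 6, 8

Sorted (descending): 83, 83, 82, 82, 79, 76, 71, 67
The 2 values of 83 occupy positions 1–2 → average rank (1+2)/2 = 1.5.
The 2 values of 82 occupy positions 3–4 → average rank (3+4)/2 = 3.5.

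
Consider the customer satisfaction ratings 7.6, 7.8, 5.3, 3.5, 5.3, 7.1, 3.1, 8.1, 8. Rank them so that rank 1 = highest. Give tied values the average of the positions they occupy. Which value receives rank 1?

8.1

Sorted (descending): 8.1, 8, 7.8, 7.6, 7.1, 5.3, 5.3, 3.5, 3.1
The 2 values of 5.3 occupy positions 6–7 → average rank (6+7)/2 = 6.5.
Rank 1 → value 8.1.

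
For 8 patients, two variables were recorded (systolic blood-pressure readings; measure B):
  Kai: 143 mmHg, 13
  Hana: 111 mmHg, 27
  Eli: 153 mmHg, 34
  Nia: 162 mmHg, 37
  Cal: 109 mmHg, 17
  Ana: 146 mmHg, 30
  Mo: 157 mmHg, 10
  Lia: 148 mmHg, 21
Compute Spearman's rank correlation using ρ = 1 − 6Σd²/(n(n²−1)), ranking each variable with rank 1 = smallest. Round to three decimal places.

0.333

Ranks of variable 1: 3, 2, 6, 8, 1, 4, 7, 5
Ranks of variable 2: 2, 5, 7, 8, 3, 6, 1, 4
d = r₁ − r₂: 1, -3, -1, 0, -2, -2, 6, 1
d²: 1, 9, 1, 0, 4, 4, 36, 1; Σd² = 56
ρ = 1 − 6·56/(8·63) = 1 − 336/504 = 0.333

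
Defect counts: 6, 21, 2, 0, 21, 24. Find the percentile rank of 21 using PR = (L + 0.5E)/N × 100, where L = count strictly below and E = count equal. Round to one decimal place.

N = 6.
Strictly below 21: 3. Equal to 21: 2.
PR = (3 + 0.5·2)/6 × 100 = 66.7

66.7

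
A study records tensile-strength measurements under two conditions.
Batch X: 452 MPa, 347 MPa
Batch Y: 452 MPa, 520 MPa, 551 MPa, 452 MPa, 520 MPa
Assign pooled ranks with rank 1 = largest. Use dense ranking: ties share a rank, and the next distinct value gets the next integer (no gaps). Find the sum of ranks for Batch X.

Sorted (descending): 551, 520, 520, 452, 452, 452, 347
The 2 values of 520 share dense rank 2.
The 3 values of 452 share dense rank 3.
Remaining distinct values take the next consecutive integers.
Batch X values → pooled ranks: 452→3, 347→4
Rank sum = 3 + 4 = 7

7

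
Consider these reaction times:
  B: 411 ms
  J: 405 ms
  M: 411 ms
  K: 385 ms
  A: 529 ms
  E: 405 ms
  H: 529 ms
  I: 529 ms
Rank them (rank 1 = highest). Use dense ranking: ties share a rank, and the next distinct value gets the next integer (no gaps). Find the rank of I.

Sorted (descending): 529, 529, 529, 411, 411, 405, 405, 385
The 3 values of 529 share dense rank 1.
The 2 values of 411 share dense rank 2.
The 2 values of 405 share dense rank 3.
Remaining distinct values take the next consecutive integers.
I has value 529 ms → rank 1.

1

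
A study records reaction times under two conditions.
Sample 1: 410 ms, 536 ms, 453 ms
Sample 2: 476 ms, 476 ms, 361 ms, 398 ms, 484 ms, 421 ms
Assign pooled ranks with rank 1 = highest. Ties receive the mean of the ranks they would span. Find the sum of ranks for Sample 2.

Sorted (descending): 536, 484, 476, 476, 453, 421, 410, 398, 361
The 2 values of 476 occupy positions 3–4 → average rank (3+4)/2 = 3.5.
Sample 2 values → pooled ranks: 476→3.5, 476→3.5, 361→9, 398→8, 484→2, 421→6
Rank sum = 3.5 + 3.5 + 9 + 8 + 2 + 6 = 32

32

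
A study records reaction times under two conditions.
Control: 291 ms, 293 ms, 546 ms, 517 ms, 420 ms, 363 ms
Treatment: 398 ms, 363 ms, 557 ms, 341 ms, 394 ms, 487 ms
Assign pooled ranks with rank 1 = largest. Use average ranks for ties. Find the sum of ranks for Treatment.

Sorted (descending): 557, 546, 517, 487, 420, 398, 394, 363, 363, 341, 293, 291
The 2 values of 363 occupy positions 8–9 → average rank (8+9)/2 = 8.5.
Treatment values → pooled ranks: 398→6, 363→8.5, 557→1, 341→10, 394→7, 487→4
Rank sum = 6 + 8.5 + 1 + 10 + 7 + 4 = 36.5

36.5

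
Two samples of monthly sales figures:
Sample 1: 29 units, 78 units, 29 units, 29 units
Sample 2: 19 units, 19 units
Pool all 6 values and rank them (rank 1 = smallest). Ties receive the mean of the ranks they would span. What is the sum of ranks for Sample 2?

Sorted (ascending): 19, 19, 29, 29, 29, 78
The 2 values of 19 occupy positions 1–2 → average rank (1+2)/2 = 1.5.
The 3 values of 29 occupy positions 3–5 → average rank 4.
Sample 2 values → pooled ranks: 19→1.5, 19→1.5
Rank sum = 1.5 + 1.5 = 3

3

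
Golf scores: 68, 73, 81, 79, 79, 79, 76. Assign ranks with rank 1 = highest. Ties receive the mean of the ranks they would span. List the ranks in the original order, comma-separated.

7, 6, 1, 3, 3, 3, 5

Sorted (descending): 81, 79, 79, 79, 76, 73, 68
The 3 values of 79 occupy positions 2–4 → average rank 3.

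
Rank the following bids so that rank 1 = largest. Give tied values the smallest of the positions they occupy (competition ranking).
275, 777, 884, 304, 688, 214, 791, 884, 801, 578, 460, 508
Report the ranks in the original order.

11, 5, 1, 10, 6, 12, 4, 1, 3, 7, 9, 8

Sorted (descending): 884, 884, 801, 791, 777, 688, 578, 508, 460, 304, 275, 214
The 2 values of 884 occupy positions 1–2 → each gets rank 1.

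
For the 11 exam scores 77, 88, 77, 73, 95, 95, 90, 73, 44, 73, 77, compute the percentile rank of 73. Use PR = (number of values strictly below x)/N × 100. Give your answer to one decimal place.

9.1

N = 11.
Strictly below 73: 1. Equal to 73: 3.
PR = 1/11 × 100 = 9.1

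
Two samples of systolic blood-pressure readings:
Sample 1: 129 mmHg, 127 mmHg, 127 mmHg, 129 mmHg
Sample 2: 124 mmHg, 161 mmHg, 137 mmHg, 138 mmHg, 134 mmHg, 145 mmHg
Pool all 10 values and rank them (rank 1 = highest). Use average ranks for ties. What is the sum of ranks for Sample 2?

Sorted (descending): 161, 145, 138, 137, 134, 129, 129, 127, 127, 124
The 2 values of 129 occupy positions 6–7 → average rank (6+7)/2 = 6.5.
The 2 values of 127 occupy positions 8–9 → average rank (8+9)/2 = 8.5.
Sample 2 values → pooled ranks: 124→10, 161→1, 137→4, 138→3, 134→5, 145→2
Rank sum = 10 + 1 + 4 + 3 + 5 + 2 = 25

25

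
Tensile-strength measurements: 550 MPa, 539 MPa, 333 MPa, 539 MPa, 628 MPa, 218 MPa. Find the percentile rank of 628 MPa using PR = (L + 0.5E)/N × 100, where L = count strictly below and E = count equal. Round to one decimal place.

N = 6.
Strictly below 628: 5. Equal to 628: 1.
PR = (5 + 0.5·1)/6 × 100 = 91.7

91.7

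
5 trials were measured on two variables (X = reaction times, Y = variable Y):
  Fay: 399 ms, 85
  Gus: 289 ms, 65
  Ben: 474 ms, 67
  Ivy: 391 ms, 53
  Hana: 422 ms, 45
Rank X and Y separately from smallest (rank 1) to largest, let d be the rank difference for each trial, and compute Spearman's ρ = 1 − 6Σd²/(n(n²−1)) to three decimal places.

Ranks of variable 1: 3, 1, 5, 2, 4
Ranks of variable 2: 5, 3, 4, 2, 1
d = r₁ − r₂: -2, -2, 1, 0, 3
d²: 4, 4, 1, 0, 9; Σd² = 18
ρ = 1 − 6·18/(5·24) = 1 − 108/120 = 0.100

0.100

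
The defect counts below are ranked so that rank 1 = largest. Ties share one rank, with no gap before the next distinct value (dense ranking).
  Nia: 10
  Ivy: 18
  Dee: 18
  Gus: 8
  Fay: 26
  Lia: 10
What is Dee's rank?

Sorted (descending): 26, 18, 18, 10, 10, 8
The 2 values of 18 share dense rank 2.
The 2 values of 10 share dense rank 3.
Remaining distinct values take the next consecutive integers.
Dee has value 18 → rank 2.

2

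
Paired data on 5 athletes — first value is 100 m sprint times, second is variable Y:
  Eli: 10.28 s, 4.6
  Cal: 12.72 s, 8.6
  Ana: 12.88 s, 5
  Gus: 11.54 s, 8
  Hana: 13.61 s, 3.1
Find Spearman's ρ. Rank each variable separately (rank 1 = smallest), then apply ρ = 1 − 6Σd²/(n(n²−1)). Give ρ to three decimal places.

Ranks of variable 1: 1, 3, 4, 2, 5
Ranks of variable 2: 2, 5, 3, 4, 1
d = r₁ − r₂: -1, -2, 1, -2, 4
d²: 1, 4, 1, 4, 16; Σd² = 26
ρ = 1 − 6·26/(5·24) = 1 − 156/120 = -0.300

-0.300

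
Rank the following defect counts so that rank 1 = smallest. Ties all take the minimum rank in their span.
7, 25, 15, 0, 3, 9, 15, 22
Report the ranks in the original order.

Sorted (ascending): 0, 3, 7, 9, 15, 15, 22, 25
The 2 values of 15 occupy positions 5–6 → each gets rank 5.

3, 8, 5, 1, 2, 4, 5, 7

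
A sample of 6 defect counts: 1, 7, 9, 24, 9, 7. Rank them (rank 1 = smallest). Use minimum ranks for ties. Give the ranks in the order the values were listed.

1, 2, 4, 6, 4, 2

Sorted (ascending): 1, 7, 7, 9, 9, 24
The 2 values of 7 occupy positions 2–3 → each gets rank 2.
The 2 values of 9 occupy positions 4–5 → each gets rank 4.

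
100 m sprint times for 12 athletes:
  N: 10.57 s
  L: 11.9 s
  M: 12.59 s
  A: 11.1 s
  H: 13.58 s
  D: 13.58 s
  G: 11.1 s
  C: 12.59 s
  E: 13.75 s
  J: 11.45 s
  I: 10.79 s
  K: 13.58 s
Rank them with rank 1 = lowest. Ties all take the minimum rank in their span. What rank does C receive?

7

Sorted (ascending): 10.57, 10.79, 11.1, 11.1, 11.45, 11.9, 12.59, 12.59, 13.58, 13.58, 13.58, 13.75
The 2 values of 11.1 occupy positions 3–4 → each gets rank 3.
The 2 values of 12.59 occupy positions 7–8 → each gets rank 7.
The 3 values of 13.58 occupy positions 9–11 → each gets rank 9.
C has value 12.59 s → rank 7.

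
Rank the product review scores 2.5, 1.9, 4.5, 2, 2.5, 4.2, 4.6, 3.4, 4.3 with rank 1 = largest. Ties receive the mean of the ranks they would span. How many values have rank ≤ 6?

Sorted (descending): 4.6, 4.5, 4.3, 4.2, 3.4, 2.5, 2.5, 2, 1.9
The 2 values of 2.5 occupy positions 6–7 → average rank (6+7)/2 = 6.5.
Ranks ≤ 6: {1, 2, 3, 4, 5} → 5 values.

5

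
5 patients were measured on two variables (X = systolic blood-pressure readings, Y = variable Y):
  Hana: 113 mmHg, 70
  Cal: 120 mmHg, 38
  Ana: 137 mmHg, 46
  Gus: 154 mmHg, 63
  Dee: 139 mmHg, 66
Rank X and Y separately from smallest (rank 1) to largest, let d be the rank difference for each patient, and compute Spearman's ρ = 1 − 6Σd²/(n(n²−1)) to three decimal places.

Ranks of variable 1: 1, 2, 3, 5, 4
Ranks of variable 2: 5, 1, 2, 3, 4
d = r₁ − r₂: -4, 1, 1, 2, 0
d²: 16, 1, 1, 4, 0; Σd² = 22
ρ = 1 − 6·22/(5·24) = 1 − 132/120 = -0.100

-0.100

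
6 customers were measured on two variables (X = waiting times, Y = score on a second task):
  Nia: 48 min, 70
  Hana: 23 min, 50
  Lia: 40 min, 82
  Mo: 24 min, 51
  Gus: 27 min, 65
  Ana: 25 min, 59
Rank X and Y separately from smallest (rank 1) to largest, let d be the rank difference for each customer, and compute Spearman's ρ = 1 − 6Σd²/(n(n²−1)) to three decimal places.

Ranks of variable 1: 6, 1, 5, 2, 4, 3
Ranks of variable 2: 5, 1, 6, 2, 4, 3
d = r₁ − r₂: 1, 0, -1, 0, 0, 0
d²: 1, 0, 1, 0, 0, 0; Σd² = 2
ρ = 1 − 6·2/(6·35) = 1 − 12/210 = 0.943

0.943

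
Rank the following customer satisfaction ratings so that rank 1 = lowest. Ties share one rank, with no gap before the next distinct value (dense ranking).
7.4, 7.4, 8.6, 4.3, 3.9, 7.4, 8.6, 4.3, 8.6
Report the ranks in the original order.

Sorted (ascending): 3.9, 4.3, 4.3, 7.4, 7.4, 7.4, 8.6, 8.6, 8.6
The 2 values of 4.3 share dense rank 2.
The 3 values of 7.4 share dense rank 3.
The 3 values of 8.6 share dense rank 4.
Remaining distinct values take the next consecutive integers.

3, 3, 4, 2, 1, 3, 4, 2, 4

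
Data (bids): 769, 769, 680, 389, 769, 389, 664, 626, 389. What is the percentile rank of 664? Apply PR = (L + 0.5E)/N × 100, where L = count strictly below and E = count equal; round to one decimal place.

N = 9.
Strictly below 664: 4. Equal to 664: 1.
PR = (4 + 0.5·1)/9 × 100 = 50.0

50.0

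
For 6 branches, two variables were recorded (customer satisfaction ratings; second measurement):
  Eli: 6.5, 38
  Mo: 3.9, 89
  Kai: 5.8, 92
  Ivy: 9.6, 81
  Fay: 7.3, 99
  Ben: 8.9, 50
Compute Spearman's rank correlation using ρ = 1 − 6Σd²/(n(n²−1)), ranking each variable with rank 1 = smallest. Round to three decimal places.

Ranks of variable 1: 3, 1, 2, 6, 4, 5
Ranks of variable 2: 1, 4, 5, 3, 6, 2
d = r₁ − r₂: 2, -3, -3, 3, -2, 3
d²: 4, 9, 9, 9, 4, 9; Σd² = 44
ρ = 1 − 6·44/(6·35) = 1 − 264/210 = -0.257

-0.257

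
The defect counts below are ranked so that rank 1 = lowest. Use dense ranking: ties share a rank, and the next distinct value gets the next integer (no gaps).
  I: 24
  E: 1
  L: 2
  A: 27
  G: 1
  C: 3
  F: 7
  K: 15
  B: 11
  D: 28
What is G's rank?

1

Sorted (ascending): 1, 1, 2, 3, 7, 11, 15, 24, 27, 28
The 2 values of 1 share dense rank 1.
Remaining distinct values take the next consecutive integers.
G has value 1 → rank 1.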